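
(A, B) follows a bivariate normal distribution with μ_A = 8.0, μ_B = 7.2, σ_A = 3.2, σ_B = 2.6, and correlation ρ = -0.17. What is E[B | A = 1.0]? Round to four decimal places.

For a bivariate normal, E[B | A=x] = μ_B + ρ·(σ_B/σ_A)·(x − μ_A).
E[B | A=1.0] = 7.2 + (-0.17)·(2.6/3.2)·(1.0 − (8.0)) = 7.2 + (-0.138125)·(-7) = 8.1669.

8.1669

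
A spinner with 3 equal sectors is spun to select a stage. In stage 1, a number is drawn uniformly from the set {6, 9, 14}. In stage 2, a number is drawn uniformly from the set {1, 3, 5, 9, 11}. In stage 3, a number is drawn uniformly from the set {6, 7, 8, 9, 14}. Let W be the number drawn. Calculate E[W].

E[W | stage 1] = (6+9+14)/3 = 29/3.
E[W | stage 2] = (1+3+5+9+11)/5 = 29/5.
E[W | stage 3] = (6+7+8+9+14)/5 = 44/5.
E[W] = (1/3)·(29/3) + (1/3)·(29/5) + (1/3)·(44/5) = 364/45.

364/45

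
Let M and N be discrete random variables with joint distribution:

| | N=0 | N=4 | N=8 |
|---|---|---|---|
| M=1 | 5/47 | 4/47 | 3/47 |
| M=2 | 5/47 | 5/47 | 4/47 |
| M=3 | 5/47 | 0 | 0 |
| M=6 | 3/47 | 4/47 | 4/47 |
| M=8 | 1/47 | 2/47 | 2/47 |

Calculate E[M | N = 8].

51/13

P(N = 8) = 13/47.
Σ M·P over the event = 1·(3/47) + 2·(4/47) + 6·(4/47) + 8·(2/47) = 51/47.
E[M | N = 8] = (51/47) / (13/47) = 51/13.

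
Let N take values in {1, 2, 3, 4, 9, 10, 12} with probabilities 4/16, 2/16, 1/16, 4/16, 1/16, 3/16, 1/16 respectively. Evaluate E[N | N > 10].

12

P(N > 10) = 1/16.
Σ over the event: 12·1/16 = 3/4.
E[N | N > 10] = (3/4) / (1/16) = 12.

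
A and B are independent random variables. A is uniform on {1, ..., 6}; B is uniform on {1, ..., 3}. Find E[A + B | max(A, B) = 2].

P(max(A, B) = 2) = 1/6.
Summing (A+B)·P(x,y) over outcomes with max(A, B) = 2 gives 5/9.
E[A + B | max(A, B) = 2] = (5/9) / (1/6) = 10/3.

10/3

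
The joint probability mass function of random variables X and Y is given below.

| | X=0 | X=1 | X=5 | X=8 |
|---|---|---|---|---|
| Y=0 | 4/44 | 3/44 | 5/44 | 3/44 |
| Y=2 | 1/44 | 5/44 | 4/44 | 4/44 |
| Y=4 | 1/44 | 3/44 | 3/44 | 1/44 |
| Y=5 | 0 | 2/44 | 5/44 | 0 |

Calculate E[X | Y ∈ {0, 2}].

109/29

P(Y ∈ {0, 2}) = 29/44.
Σ X·P over the event = 0·(4/44) + 0·(1/44) + 1·(3/44) + 1·(5/44) + 5·(5/44) + 5·(4/44) + 8·(3/44) + 8·(4/44) = 109/44.
E[X | Y ∈ {0, 2}] = (109/44) / (29/44) = 109/29.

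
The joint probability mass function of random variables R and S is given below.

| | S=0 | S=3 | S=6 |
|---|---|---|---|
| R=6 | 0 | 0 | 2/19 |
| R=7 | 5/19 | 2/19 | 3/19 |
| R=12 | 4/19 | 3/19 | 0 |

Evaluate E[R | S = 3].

10

P(S = 3) = 5/19.
Σ R·P over the event = 7·(2/19) + 12·(3/19) = 50/19.
E[R | S = 3] = (50/19) / (5/19) = 10.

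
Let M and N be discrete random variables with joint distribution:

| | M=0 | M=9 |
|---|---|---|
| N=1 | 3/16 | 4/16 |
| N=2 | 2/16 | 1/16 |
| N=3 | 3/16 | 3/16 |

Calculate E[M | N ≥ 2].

4

P(N ≥ 2) = 9/16.
Σ M·P over the event = 0·(2/16) + 0·(3/16) + 9·(1/16) + 9·(3/16) = 9/4.
E[M | N ≥ 2] = (9/4) / (9/16) = 4.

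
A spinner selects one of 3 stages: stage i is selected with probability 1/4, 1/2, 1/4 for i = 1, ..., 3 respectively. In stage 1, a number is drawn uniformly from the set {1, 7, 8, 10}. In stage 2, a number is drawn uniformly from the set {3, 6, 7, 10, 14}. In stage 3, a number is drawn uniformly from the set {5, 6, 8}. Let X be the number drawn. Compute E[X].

E[X | stage 1] = (1+7+8+10)/4 = 13/2.
E[X | stage 2] = (3+6+7+10+14)/5 = 8.
E[X | stage 3] = (5+6+8)/3 = 19/3.
By the law of total expectation,
E[X] = (1/4)·(13/2) + (1/2)·(8) + (1/4)·(19/3) = 173/24.

173/24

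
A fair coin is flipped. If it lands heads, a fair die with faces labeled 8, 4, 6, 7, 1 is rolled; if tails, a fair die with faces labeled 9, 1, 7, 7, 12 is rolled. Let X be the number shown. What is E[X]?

E[X | heads] = (8+4+6+7+1)/5 = 26/5.
E[X | tails] = (9+1+7+7+12)/5 = 36/5.
E[X] = (1/2)·(26/5) + (1/2)·(36/5) = 31/5.

31/5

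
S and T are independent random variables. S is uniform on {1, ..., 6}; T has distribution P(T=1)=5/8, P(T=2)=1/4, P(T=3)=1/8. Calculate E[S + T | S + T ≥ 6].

P(S + T ≥ 6) = 5/12.
Summing (S+T)·P(x,y) over outcomes with S + T ≥ 6 gives 137/48.
E[S + T | S + T ≥ 6] = (137/48) / (5/12) = 137/20.

137/20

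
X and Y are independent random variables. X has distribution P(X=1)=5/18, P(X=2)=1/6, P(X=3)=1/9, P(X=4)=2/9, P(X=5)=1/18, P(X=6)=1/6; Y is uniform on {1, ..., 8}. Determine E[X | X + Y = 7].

P(X + Y = 7) = 1/8.
Summing X·P(x,y) over outcomes with X + Y = 7 gives 7/18.
E[X | X + Y = 7] = (7/18) / (1/8) = 28/9.

28/9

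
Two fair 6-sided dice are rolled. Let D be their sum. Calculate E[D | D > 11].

12

P(D > 11) = 1/36.
Σ over the event: 12·1/36 = 1/3.
E[D | D > 11] = (1/3) / (1/36) = 12.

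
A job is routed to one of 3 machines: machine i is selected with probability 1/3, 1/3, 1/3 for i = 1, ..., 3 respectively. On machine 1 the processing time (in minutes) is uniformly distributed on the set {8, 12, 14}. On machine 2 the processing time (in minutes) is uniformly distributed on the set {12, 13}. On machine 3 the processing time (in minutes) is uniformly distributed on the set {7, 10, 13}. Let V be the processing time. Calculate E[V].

203/18

E[V | machine 1] = (8+12+14)/3 = 34/3.
E[V | machine 2] = (12+13)/2 = 25/2.
E[V | machine 3] = (7+10+13)/3 = 10.
By the law of total expectation,
E[V] = (1/3)·(34/3) + (1/3)·(25/2) + (1/3)·(10) = 203/18.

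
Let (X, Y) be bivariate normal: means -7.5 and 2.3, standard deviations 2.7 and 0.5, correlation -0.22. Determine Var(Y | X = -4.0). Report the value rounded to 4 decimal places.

The conditional variance in a bivariate normal is σ_Y²(1 − ρ²), independent of x.
Var(Y | X=-4.0) = (0.5)²·(1 − (-0.22)²) = 0.25·0.9516 = 0.2379.

0.2379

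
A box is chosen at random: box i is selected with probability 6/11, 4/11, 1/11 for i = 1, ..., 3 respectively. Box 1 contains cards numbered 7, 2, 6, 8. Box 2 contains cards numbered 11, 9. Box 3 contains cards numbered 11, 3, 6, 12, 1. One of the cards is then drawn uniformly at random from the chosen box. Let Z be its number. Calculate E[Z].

811/110

E[Z | box 1] = (7+2+6+8)/4 = 23/4.
E[Z | box 2] = (11+9)/2 = 10.
E[Z | box 3] = (11+3+6+12+1)/5 = 33/5.
E[Z] = (6/11)·(23/4) + (4/11)·(10) + (1/11)·(33/5) = 811/110.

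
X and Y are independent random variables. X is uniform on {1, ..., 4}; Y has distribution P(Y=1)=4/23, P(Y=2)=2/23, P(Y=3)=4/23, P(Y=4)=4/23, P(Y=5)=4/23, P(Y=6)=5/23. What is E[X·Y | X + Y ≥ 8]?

P(X + Y ≥ 8) = 27/92.
Summing XY·P(x,y) over outcomes with X + Y ≥ 8 gives 237/46.
E[X·Y | X + Y ≥ 8] = (237/46) / (27/92) = 158/9.

158/9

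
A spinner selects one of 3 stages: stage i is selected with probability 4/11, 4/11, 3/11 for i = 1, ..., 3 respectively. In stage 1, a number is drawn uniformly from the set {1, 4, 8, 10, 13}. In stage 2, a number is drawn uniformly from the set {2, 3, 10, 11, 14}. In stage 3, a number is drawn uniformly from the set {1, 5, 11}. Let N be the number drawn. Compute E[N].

389/55

E[N | stage 1] = (1+4+8+10+13)/5 = 36/5.
E[N | stage 2] = (2+3+10+11+14)/5 = 8.
E[N | stage 3] = (1+5+11)/3 = 17/3.
E[N] = (4/11)·(36/5) + (4/11)·(8) + (3/11)·(17/3) = 389/55.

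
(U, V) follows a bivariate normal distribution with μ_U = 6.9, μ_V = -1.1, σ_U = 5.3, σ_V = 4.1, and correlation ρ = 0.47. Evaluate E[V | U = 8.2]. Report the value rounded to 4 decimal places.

-0.6273

E[V | U=x] = μ_V + ρ(σ_V/σ_U)(x − μ_U) for jointly normal variables.
E[V | U=8.2] = -1.1 + (0.47)·(4.1/5.3)·(8.2 − (6.9)) = -1.1 + (0.36358)·(1.3) = -0.6273.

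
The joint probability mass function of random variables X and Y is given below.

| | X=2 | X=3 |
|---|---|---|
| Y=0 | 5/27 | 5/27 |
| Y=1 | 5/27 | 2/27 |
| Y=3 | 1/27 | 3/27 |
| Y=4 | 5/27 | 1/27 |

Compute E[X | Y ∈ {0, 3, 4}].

P(Y ∈ {0, 3, 4}) = 20/27.
Σ X·P over the event = 2·(5/27) + 2·(1/27) + 2·(5/27) + 3·(5/27) + 3·(3/27) + 3·(1/27) = 49/27.
E[X | Y ∈ {0, 3, 4}] = (49/27) / (20/27) = 49/20.

49/20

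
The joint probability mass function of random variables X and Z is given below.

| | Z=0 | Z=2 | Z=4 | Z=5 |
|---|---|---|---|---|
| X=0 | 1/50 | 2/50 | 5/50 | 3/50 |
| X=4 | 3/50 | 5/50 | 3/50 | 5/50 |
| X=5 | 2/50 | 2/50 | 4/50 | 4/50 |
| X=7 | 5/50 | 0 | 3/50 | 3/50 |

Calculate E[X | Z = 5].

P(Z = 5) = 3/10.
Σ X·P over the event = 0·(3/50) + 4·(5/50) + 5·(4/50) + 7·(3/50) = 61/50.
E[X | Z = 5] = (61/50) / (3/10) = 61/15.

61/15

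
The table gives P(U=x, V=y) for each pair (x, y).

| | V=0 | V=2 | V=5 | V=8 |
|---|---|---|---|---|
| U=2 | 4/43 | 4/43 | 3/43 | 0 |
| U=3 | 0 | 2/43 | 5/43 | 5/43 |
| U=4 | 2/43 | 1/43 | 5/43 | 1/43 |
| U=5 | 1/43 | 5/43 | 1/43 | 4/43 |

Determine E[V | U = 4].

P(U = 4) = 9/43.
Σ V·P over the event = 0·(2/43) + 2·(1/43) + 5·(5/43) + 8·(1/43) = 35/43.
E[V | U = 4] = (35/43) / (9/43) = 35/9.

35/9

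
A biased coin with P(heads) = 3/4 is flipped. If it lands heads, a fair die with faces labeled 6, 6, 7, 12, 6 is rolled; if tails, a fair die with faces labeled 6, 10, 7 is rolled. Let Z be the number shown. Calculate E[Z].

E[Z | heads] = (6+6+7+12+6)/5 = 37/5.
E[Z | tails] = (6+10+7)/3 = 23/3.
E[Z] = (3/4)·(37/5) + (1/4)·(23/3) = 112/15.

112/15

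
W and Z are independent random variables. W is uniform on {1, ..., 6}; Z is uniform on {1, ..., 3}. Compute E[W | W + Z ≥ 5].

P(W + Z ≥ 5) = 2/3.
Summing W·P(x,y) over outcomes with W + Z ≥ 5 gives 53/18.
E[W | W + Z ≥ 5] = (53/18) / (2/3) = 53/12.

53/12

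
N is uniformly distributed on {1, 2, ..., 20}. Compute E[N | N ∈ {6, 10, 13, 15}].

P(N ∈ {6, 10, 13, 15}) = 1/5.
Σ over the event: 6·1/20 + 10·1/20 + 13·1/20 + 15·1/20 = 11/5.
E[N | N ∈ {6, 10, 13, 15}] = (11/5) / (1/5) = 11.

11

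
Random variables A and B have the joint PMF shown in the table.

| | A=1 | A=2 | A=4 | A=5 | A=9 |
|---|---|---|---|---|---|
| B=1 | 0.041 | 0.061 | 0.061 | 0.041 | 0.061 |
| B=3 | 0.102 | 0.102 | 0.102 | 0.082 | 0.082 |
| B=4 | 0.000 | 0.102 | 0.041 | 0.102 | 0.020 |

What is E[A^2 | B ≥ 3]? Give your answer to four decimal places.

21.8612

P(B ≥ 3) = 0.735.
Summing A^2·P(A=x,B=y) over the conditioning event gives 16.068.
E[A^2 | B ≥ 3] = (16.068) / (0.735) = 21.8612.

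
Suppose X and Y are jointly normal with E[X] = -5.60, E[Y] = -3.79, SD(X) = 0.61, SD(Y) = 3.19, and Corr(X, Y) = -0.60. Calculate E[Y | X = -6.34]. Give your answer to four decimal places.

The regression of Y on X has slope ρ·σ_Y/σ_X and passes through (μ_X, μ_Y).
E[Y | X=-6.34] = -3.79 + (-0.60)·(3.19/0.61)·(-6.34 − (-5.60)) = -3.79 + (-3.1377)·(-0.74) = -1.4681.

-1.4681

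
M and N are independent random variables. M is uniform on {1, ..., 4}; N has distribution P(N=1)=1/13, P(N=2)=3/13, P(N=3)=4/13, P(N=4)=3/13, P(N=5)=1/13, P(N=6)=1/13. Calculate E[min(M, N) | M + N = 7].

8/3

P(M + N = 7) = 9/52.
Summing min(M,N)·P(x,y) over outcomes with M + N = 7 gives 6/13.
E[min(M, N) | M + N = 7] = (6/13) / (9/52) = 8/3.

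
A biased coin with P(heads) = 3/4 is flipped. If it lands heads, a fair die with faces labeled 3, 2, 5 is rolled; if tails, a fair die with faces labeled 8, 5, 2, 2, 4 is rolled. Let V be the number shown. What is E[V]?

E[V | heads] = (3+2+5)/3 = 10/3.
E[V | tails] = (8+5+2+2+4)/5 = 21/5.
By the law of total expectation,
E[V] = (3/4)·(10/3) + (1/4)·(21/5) = 71/20.

71/20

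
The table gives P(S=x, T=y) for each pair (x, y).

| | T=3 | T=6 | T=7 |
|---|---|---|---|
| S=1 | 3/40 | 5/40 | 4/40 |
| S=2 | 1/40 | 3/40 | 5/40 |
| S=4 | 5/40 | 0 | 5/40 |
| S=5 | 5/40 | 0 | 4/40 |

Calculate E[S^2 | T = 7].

P(T = 7) = 9/20.
Σ S^2·P over the event = 1·(4/40) + 4·(5/40) + 16·(5/40) + 25·(4/40) = 51/10.
E[S^2 | T = 7] = (51/10) / (9/20) = 34/3.

34/3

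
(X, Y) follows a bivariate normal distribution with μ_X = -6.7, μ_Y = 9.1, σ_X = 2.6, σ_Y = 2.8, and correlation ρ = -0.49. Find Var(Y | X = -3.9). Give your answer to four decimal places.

The conditional variance in a bivariate normal is σ_Y²(1 − ρ²), independent of x.
Var(Y | X=-3.9) = (2.8)²·(1 − (-0.49)²) = 7.84·0.7599 = 5.9576.

5.9576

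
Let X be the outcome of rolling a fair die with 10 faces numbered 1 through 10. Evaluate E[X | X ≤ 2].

3/2

Given X ≤ 2, X is equally likely to be any of {1, 2}.
E[X | X ≤ 2] = (1 + 2) / 2 = 3/2.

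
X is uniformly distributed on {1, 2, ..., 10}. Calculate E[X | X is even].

6

Given X is even, X is equally likely to be any of {2, 4, 6, 8, 10}.
E[X | X is even] = (2 + 4 + 6 + 8 + 10) / 5 = 6.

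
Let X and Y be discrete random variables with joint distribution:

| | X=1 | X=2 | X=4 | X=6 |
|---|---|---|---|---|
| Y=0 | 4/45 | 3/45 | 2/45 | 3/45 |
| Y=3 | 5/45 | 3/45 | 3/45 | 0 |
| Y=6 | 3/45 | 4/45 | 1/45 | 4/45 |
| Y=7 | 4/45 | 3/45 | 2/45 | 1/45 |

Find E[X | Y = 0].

P(Y = 0) = 4/15.
Σ X·P over the event = 1·(4/45) + 2·(3/45) + 4·(2/45) + 6·(3/45) = 4/5.
E[X | Y = 0] = (4/5) / (4/15) = 3.

3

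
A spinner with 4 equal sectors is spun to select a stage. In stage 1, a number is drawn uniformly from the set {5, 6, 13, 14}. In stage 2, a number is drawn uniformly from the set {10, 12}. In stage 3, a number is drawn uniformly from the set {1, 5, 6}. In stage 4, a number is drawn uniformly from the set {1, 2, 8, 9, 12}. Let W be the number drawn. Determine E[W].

E[W | stage 1] = (5+6+13+14)/4 = 19/2.
E[W | stage 2] = (10+12)/2 = 11.
E[W | stage 3] = (1+5+6)/3 = 4.
E[W | stage 4] = (1+2+8+9+12)/5 = 32/5.
By the law of total expectation,
E[W] = (1/4)·(19/2) + (1/4)·(11) + (1/4)·(4) + (1/4)·(32/5) = 309/40.

309/40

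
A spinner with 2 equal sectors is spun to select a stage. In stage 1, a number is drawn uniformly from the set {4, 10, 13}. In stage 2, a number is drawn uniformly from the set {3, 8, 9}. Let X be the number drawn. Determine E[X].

47/6

E[X | stage 1] = (4+10+13)/3 = 9.
E[X | stage 2] = (3+8+9)/3 = 20/3.
By the law of total expectation,
E[X] = (1/2)·(9) + (1/2)·(20/3) = 47/6.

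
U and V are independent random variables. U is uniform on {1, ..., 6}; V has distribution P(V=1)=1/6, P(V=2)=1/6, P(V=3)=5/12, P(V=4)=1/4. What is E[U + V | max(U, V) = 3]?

93/19

P(max(U, V) = 3) = 19/72.
Summing (U+V)·P(x,y) over outcomes with max(U, V) = 3 gives 31/24.
E[U + V | max(U, V) = 3] = (31/24) / (19/72) = 93/19.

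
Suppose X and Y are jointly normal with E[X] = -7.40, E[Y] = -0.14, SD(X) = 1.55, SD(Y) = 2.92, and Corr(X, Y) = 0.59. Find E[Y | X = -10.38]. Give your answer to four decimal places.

-3.4522

E[Y | X=x] = μ_Y + ρ(σ_Y/σ_X)(x − μ_X) for jointly normal variables.
E[Y | X=-10.38] = -0.14 + (0.59)·(2.92/1.55)·(-10.38 − (-7.40)) = -0.14 + (1.11148)·(-2.98) = -3.4522.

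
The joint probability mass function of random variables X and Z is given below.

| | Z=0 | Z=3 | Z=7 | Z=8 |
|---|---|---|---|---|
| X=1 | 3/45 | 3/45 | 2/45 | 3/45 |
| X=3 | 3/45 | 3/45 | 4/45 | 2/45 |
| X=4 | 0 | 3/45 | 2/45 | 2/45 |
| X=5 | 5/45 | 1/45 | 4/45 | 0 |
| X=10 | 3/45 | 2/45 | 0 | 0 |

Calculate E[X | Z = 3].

49/12

P(Z = 3) = 4/15.
Σ X·P over the event = 1·(3/45) + 3·(3/45) + 4·(3/45) + 5·(1/45) + 10·(2/45) = 49/45.
E[X | Z = 3] = (49/45) / (4/15) = 49/12.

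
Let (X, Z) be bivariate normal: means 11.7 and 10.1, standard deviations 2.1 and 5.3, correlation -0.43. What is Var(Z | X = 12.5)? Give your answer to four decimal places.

Var(Z | X=x) = (1 − ρ²)·σ_Z².
Var(Z | X=12.5) = (5.3)²·(1 − (-0.43)²) = 28.09·0.8151 = 22.8962.

22.8962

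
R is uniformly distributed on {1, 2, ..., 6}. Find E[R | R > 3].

5

Given R > 3, R is equally likely to be any of {4, 5, 6}.
E[R | R > 3] = (4 + 5 + 6) / 3 = 5.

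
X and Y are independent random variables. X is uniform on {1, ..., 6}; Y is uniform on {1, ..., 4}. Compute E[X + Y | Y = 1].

9/2

Outcomes with Y = 1: (1,1), (2,1), (3,1), (4,1), (5,1), (6,1), each with probability 1/24.
E[X + Y | Y = 1] = (2 + 3 + 4 + 5 + 6 + 7) / 6 = 9/2.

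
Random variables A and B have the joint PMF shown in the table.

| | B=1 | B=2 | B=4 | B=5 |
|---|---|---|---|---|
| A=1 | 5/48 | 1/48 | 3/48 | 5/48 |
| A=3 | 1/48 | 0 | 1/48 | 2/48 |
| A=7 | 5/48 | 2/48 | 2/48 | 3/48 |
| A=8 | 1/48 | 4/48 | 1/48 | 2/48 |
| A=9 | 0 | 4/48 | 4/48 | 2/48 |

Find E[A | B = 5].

33/7

P(B = 5) = 7/24.
Σ A·P over the event = 1·(5/48) + 3·(2/48) + 7·(3/48) + 8·(2/48) + 9·(2/48) = 11/8.
E[A | B = 5] = (11/8) / (7/24) = 33/7.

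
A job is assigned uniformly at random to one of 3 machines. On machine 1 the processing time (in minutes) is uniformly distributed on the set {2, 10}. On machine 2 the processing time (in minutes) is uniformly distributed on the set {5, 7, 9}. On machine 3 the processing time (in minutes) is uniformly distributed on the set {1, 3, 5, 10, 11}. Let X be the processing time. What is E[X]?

19/3

E[X | machine 1] = (2+10)/2 = 6.
E[X | machine 2] = (5+7+9)/3 = 7.
E[X | machine 3] = (1+3+5+10+11)/5 = 6.
By the law of total expectation,
E[X] = (1/3)·(6) + (1/3)·(7) + (1/3)·(6) = 19/3.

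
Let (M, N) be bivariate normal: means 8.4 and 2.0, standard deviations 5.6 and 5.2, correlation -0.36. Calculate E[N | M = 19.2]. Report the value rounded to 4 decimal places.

The regression of N on M has slope ρ·σ_N/σ_M and passes through (μ_M, μ_N).
E[N | M=19.2] = 2.0 + (-0.36)·(5.2/5.6)·(19.2 − (8.4)) = 2.0 + (-0.33429)·(10.8) = -1.6103.

-1.6103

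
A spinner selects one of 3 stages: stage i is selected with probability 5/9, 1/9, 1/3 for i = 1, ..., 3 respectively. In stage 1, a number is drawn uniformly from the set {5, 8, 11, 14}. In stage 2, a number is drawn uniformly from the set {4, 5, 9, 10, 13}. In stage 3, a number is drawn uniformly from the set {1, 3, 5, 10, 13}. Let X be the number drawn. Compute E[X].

749/90

E[X | stage 1] = (5+8+11+14)/4 = 19/2.
E[X | stage 2] = (4+5+9+10+13)/5 = 41/5.
E[X | stage 3] = (1+3+5+10+13)/5 = 32/5.
By the law of total expectation,
E[X] = (5/9)·(19/2) + (1/9)·(41/5) + (1/3)·(32/5) = 749/90.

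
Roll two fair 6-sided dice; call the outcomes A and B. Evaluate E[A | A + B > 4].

P(A + B > 4) = 5/6.
Summing A·P(x,y) over outcomes with A + B > 4 gives 29/9.
E[A | A + B > 4] = (29/9) / (5/6) = 58/15.

58/15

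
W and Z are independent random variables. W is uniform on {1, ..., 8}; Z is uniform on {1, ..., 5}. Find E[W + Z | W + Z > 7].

P(W + Z > 7) = 1/2.
Summing (W+Z)·P(x,y) over outcomes with W + Z > 7 gives 39/8.
E[W + Z | W + Z > 7] = (39/8) / (1/2) = 39/4.

39/4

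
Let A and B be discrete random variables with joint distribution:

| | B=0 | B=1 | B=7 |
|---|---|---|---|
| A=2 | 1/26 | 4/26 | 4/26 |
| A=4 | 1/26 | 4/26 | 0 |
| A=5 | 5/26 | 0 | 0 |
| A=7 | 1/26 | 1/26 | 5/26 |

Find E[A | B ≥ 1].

P(B ≥ 1) = 9/13.
Summing A·P(A=x,B=y) over the conditioning event gives 37/13.
E[A | B ≥ 1] = (37/13) / (9/13) = 37/9.

37/9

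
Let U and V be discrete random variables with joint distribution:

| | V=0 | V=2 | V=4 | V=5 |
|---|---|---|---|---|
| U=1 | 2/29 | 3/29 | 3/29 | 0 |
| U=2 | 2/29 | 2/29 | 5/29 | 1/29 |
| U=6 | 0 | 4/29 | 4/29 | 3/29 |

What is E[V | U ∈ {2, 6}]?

P(U ∈ {2, 6}) = 21/29.
Σ V·P over the event = 0·(2/29) + 2·(2/29) + 4·(5/29) + 5·(1/29) + 2·(4/29) + 4·(4/29) + 5·(3/29) = 68/29.
E[V | U ∈ {2, 6}] = (68/29) / (21/29) = 68/21.

68/21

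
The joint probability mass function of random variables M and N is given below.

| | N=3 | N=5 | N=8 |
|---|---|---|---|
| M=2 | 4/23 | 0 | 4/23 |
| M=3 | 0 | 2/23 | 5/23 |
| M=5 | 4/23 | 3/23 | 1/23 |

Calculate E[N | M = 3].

P(M = 3) = 7/23.
Σ N·P over the event = 5·(2/23) + 8·(5/23) = 50/23.
E[N | M = 3] = (50/23) / (7/23) = 50/7.

50/7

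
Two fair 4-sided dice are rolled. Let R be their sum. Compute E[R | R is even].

P(R is even) = 1/2.
Σ over the event: 2·1/16 + 4·3/16 + 6·3/16 + 8·1/16 = 5/2.
E[R | R is even] = (5/2) / (1/2) = 5.

5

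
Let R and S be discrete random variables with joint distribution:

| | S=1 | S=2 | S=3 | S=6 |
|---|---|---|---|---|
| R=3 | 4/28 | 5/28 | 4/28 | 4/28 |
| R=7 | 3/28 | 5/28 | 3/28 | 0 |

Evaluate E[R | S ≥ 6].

P(S ≥ 6) = 1/7.
Σ R·P over the event = 3·(4/28) = 3/7.
E[R | S ≥ 6] = (3/7) / (1/7) = 3.

3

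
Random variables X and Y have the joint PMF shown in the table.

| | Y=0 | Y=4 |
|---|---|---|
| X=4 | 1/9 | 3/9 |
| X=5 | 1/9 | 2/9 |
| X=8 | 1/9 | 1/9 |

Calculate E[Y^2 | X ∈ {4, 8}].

32/3

P(X ∈ {4, 8}) = 2/3.
Σ Y^2·P over the event = 0·(1/9) + 16·(3/9) + 0·(1/9) + 16·(1/9) = 64/9.
E[Y^2 | X ∈ {4, 8}] = (64/9) / (2/3) = 32/3.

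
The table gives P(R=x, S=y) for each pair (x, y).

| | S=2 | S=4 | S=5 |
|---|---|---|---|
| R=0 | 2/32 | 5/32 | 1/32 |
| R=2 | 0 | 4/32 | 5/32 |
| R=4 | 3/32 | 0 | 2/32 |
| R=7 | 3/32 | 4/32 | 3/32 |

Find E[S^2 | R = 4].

P(R = 4) = 5/32.
Σ S^2·P over the event = 4·(3/32) + 25·(2/32) = 31/16.
E[S^2 | R = 4] = (31/16) / (5/32) = 62/5.

62/5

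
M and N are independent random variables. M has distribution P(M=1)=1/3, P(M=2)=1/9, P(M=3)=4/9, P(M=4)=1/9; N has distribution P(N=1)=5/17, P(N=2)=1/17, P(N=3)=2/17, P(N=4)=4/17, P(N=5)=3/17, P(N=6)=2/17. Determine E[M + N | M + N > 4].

699/103

P(M + N > 4) = 103/153.
Summing (M+N)·P(x,y) over outcomes with M + N > 4 gives 233/51.
E[M + N | M + N > 4] = (233/51) / (103/153) = 699/103.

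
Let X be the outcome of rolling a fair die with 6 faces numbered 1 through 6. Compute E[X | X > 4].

Given X > 4, X is equally likely to be any of {5, 6}.
E[X | X > 4] = (5 + 6) / 2 = 11/2.

11/2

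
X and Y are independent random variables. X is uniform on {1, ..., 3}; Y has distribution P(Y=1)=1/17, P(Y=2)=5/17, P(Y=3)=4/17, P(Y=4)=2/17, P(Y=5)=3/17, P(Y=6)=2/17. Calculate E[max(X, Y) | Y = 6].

6

P(Y = 6) = 2/17.
Summing max(X,Y)·P(x,y) over outcomes with Y = 6 gives 12/17.
E[max(X, Y) | Y = 6] = (12/17) / (2/17) = 6.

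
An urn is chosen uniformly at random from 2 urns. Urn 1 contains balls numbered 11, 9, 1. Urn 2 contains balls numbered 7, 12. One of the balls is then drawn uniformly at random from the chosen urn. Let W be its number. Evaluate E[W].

E[W | urn 1] = (11+9+1)/3 = 7.
E[W | urn 2] = (7+12)/2 = 19/2.
E[W] = (1/2)·(7) + (1/2)·(19/2) = 33/4.

33/4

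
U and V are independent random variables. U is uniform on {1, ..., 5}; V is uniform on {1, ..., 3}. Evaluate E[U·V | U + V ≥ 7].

P(U + V ≥ 7) = 1/5.
Summing UV·P(x,y) over outcomes with U + V ≥ 7 gives 37/15.
E[U·V | U + V ≥ 7] = (37/15) / (1/5) = 37/3.

37/3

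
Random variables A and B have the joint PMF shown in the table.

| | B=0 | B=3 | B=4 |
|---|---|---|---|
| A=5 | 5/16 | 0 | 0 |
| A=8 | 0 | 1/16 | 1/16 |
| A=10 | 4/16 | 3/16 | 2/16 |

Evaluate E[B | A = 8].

7/2

P(A = 8) = 1/8.
Summing B·P(A=x,B=y) over the conditioning event gives 7/16.
E[B | A = 8] = (7/16) / (1/8) = 7/2.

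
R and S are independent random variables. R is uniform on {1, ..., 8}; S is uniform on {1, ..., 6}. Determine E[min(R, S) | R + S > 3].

26/9

P(R + S > 3) = 15/16.
Summing min(R,S)·P(x,y) over outcomes with R + S > 3 gives 65/24.
E[min(R, S) | R + S > 3] = (65/24) / (15/16) = 26/9.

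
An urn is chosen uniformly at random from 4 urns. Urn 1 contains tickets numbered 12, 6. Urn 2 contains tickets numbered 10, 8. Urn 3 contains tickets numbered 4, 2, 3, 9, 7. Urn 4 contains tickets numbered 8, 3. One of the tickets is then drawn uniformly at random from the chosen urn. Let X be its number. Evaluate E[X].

E[X | urn 1] = (12+6)/2 = 9.
E[X | urn 2] = (10+8)/2 = 9.
E[X | urn 3] = (4+2+3+9+7)/5 = 5.
E[X | urn 4] = (8+3)/2 = 11/2.
By the law of total expectation,
E[X] = (1/4)·(9) + (1/4)·(9) + (1/4)·(5) + (1/4)·(11/2) = 57/8.

57/8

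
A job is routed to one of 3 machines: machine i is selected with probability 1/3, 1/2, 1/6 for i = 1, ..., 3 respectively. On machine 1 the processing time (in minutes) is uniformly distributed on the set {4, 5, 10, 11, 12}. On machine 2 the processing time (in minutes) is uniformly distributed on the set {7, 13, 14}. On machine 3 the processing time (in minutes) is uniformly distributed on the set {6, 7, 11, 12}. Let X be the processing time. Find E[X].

E[X | machine 1] = (4+5+10+11+12)/5 = 42/5.
E[X | machine 2] = (7+13+14)/3 = 34/3.
E[X | machine 3] = (6+7+11+12)/4 = 9.
E[X] = (1/3)·(42/5) + (1/2)·(34/3) + (1/6)·(9) = 299/30.

299/30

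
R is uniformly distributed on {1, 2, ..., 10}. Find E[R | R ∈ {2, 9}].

11/2

P(R ∈ {2, 9}) = 1/5.
Σ over the event: 2·1/10 + 9·1/10 = 11/10.
E[R | R ∈ {2, 9}] = (11/10) / (1/5) = 11/2.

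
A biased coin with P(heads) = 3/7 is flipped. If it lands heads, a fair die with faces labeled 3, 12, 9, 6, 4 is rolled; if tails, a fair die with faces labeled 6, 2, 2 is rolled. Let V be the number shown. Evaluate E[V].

506/105

E[V | heads] = (3+12+9+6+4)/5 = 34/5.
E[V | tails] = (6+2+2)/3 = 10/3.
By the law of total expectation,
E[V] = (3/7)·(34/5) + (4/7)·(10/3) = 506/105.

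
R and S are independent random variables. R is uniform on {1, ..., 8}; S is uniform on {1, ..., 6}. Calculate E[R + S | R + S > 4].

26/3

P(R + S > 4) = 7/8.
Summing (R+S)·P(x,y) over outcomes with R + S > 4 gives 91/12.
E[R + S | R + S > 4] = (91/12) / (7/8) = 26/3.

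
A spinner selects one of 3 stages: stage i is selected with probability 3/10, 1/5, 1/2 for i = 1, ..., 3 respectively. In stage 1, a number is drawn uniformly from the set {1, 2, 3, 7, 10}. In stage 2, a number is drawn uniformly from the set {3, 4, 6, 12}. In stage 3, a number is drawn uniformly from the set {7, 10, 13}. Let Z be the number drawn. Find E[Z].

763/100

E[Z | stage 1] = (1+2+3+7+10)/5 = 23/5.
E[Z | stage 2] = (3+4+6+12)/4 = 25/4.
E[Z | stage 3] = (7+10+13)/3 = 10.
By the law of total expectation,
E[Z] = (3/10)·(23/5) + (1/5)·(25/4) + (1/2)·(10) = 763/100.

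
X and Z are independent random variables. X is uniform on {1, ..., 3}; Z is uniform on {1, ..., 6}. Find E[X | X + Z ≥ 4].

32/15

P(X + Z ≥ 4) = 5/6.
Summing X·P(x,y) over outcomes with X + Z ≥ 4 gives 16/9.
E[X | X + Z ≥ 4] = (16/9) / (5/6) = 32/15.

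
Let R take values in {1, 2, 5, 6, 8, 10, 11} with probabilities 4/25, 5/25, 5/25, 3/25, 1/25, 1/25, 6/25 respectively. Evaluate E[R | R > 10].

11

P(R > 10) = 6/25.
Σ over the event: 11·6/25 = 66/25.
E[R | R > 10] = (66/25) / (6/25) = 11.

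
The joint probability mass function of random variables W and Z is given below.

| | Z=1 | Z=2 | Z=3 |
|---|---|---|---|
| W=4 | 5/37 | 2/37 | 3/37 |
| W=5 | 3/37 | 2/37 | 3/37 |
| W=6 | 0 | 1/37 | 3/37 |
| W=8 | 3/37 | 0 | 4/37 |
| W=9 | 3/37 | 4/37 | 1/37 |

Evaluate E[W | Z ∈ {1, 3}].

P(Z ∈ {1, 3}) = 28/37.
Summing W·P(W=x,Z=y) over the conditioning event gives 172/37.
E[W | Z ∈ {1, 3}] = (172/37) / (28/37) = 43/7.

43/7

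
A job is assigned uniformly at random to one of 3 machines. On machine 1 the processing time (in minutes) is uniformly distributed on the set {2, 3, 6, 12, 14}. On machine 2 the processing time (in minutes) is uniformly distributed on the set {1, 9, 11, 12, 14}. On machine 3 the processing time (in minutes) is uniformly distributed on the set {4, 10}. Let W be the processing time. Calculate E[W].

119/15

E[W | machine 1] = (2+3+6+12+14)/5 = 37/5.
E[W | machine 2] = (1+9+11+12+14)/5 = 47/5.
E[W | machine 3] = (4+10)/2 = 7.
By the law of total expectation,
E[W] = (1/3)·(37/5) + (1/3)·(47/5) + (1/3)·(7) = 119/15.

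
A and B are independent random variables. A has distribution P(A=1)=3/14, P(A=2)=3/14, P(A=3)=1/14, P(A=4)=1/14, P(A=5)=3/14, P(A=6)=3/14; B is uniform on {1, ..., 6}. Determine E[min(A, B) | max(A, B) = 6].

P(max(A, B) = 6) = 29/84.
Summing min(A,B)·P(x,y) over outcomes with max(A, B) = 6 gives 47/42.
E[min(A, B) | max(A, B) = 6] = (47/42) / (29/84) = 94/29.

94/29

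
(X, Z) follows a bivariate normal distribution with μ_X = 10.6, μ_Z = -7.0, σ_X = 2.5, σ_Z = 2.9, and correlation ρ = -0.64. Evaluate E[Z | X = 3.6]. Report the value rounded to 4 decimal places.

E[Z | X=x] = μ_Z + ρ(σ_Z/σ_X)(x − μ_X) for jointly normal variables.
E[Z | X=3.6] = -7.0 + (-0.64)·(2.9/2.5)·(3.6 − (10.6)) = -7.0 + (-0.7424)·(-7) = -1.8032.

-1.8032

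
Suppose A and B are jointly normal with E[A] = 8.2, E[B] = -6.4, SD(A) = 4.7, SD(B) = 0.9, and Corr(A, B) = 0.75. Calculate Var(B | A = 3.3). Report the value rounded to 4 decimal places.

Var(B | A=x) = (1 − ρ²)·σ_B².
Var(B | A=3.3) = (0.9)²·(1 − (0.75)²) = 0.81·0.4375 = 0.3544.

0.3544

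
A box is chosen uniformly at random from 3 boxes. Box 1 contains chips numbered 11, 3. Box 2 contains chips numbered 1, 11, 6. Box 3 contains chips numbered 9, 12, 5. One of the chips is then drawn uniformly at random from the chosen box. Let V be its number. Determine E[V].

65/9

E[V | box 1] = (11+3)/2 = 7.
E[V | box 2] = (1+11+6)/3 = 6.
E[V | box 3] = (9+12+5)/3 = 26/3.
By the law of total expectation,
E[V] = (1/3)·(7) + (1/3)·(6) + (1/3)·(26/3) = 65/9.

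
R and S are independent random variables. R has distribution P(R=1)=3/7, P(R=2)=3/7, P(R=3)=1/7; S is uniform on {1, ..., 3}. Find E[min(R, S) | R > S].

6/5

P(R > S) = 5/21.
Summing min(R,S)·P(x,y) over outcomes with R > S gives 2/7.
E[min(R, S) | R > S] = (2/7) / (5/21) = 6/5.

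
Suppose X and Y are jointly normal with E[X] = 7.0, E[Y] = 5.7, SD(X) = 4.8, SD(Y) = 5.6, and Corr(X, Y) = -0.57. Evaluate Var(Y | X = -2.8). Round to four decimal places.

For a bivariate normal, Var(Y | X=x) = σ_Y²(1 − ρ²).
Var(Y | X=-2.8) = (5.6)²·(1 − (-0.57)²) = 31.36·0.6751 = 21.1711.

21.1711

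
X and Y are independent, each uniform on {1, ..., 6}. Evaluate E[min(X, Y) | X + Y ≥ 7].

P(X + Y ≥ 7) = 7/12.
Summing min(X,Y)·P(x,y) over outcomes with X + Y ≥ 7 gives 23/12.
E[min(X, Y) | X + Y ≥ 7] = (23/12) / (7/12) = 23/7.

23/7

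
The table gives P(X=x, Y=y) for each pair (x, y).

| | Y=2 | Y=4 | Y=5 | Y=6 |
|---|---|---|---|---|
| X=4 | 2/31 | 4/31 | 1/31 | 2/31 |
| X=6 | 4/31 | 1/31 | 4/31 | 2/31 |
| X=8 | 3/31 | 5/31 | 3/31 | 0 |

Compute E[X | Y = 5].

P(Y = 5) = 8/31.
Σ X·P over the event = 4·(1/31) + 6·(4/31) + 8·(3/31) = 52/31.
E[X | Y = 5] = (52/31) / (8/31) = 13/2.

13/2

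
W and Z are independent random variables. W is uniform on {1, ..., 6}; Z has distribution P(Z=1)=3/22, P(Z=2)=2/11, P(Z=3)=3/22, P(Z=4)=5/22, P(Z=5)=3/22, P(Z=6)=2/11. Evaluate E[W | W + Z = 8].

P(W + Z = 8) = 19/132.
Summing W·P(x,y) over outcomes with W + Z = 8 gives 19/33.
E[W | W + Z = 8] = (19/33) / (19/132) = 4.

4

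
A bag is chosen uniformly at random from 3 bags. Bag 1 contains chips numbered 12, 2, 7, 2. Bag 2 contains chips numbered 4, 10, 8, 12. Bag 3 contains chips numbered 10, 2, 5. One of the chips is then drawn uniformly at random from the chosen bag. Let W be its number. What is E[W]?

E[W | bag 1] = (12+2+7+2)/4 = 23/4.
E[W | bag 2] = (4+10+8+12)/4 = 17/2.
E[W | bag 3] = (10+2+5)/3 = 17/3.
By the law of total expectation,
E[W] = (1/3)·(23/4) + (1/3)·(17/2) + (1/3)·(17/3) = 239/36.

239/36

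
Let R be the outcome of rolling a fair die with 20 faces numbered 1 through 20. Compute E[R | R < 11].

Given R < 11, R is equally likely to be any of {1, 2, 3, 4, 5, 6, 7, 8, 9, 10}.
E[R | R < 11] = (1 + 2 + 3 + 4 + 5 + 6 + 7 + 8 + 9 + 10) / 10 = 11/2.

11/2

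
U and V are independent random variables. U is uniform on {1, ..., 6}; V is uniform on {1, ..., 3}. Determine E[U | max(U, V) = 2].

5/3

Outcomes with max(U, V) = 2: (1,2), (2,1), (2,2), each with probability 1/18.
E[U | max(U, V) = 2] = (1 + 2 + 2) / 3 = 5/3.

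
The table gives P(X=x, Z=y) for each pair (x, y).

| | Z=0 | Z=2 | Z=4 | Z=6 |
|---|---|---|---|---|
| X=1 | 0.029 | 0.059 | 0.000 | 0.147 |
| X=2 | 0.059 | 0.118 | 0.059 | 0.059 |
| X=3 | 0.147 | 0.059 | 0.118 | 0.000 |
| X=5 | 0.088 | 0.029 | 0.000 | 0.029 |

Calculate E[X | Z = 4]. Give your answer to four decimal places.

2.6667

P(Z = 4) = 0.177.
Σ X·P over the event = 2·(0.059) + 3·(0.118) = 0.472.
E[X | Z = 4] = (0.472) / (0.177) = 2.6667.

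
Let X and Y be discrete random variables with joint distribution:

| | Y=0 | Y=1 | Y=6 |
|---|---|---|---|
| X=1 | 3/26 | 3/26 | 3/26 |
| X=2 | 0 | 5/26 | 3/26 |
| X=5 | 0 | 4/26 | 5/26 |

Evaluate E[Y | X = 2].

P(X = 2) = 4/13.
Σ Y·P over the event = 1·(5/26) + 6·(3/26) = 23/26.
E[Y | X = 2] = (23/26) / (4/13) = 23/8.

23/8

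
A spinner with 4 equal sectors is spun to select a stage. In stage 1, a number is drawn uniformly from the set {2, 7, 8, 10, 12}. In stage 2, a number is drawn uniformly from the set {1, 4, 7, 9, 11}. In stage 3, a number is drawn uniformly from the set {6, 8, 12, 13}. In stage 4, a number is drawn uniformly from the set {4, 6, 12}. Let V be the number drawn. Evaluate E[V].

1877/240

E[V | stage 1] = (2+7+8+10+12)/5 = 39/5.
E[V | stage 2] = (1+4+7+9+11)/5 = 32/5.
E[V | stage 3] = (6+8+12+13)/4 = 39/4.
E[V | stage 4] = (4+6+12)/3 = 22/3.
By the law of total expectation,
E[V] = (1/4)·(39/5) + (1/4)·(32/5) + (1/4)·(39/4) + (1/4)·(22/3) = 1877/240.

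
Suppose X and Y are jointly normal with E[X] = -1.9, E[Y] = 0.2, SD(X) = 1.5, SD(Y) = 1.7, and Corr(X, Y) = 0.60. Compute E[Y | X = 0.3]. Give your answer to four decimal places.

1.6960

The regression of Y on X has slope ρ·σ_Y/σ_X and passes through (μ_X, μ_Y).
E[Y | X=0.3] = 0.2 + (0.60)·(1.7/1.5)·(0.3 − (-1.9)) = 0.2 + (0.68)·(2.2) = 1.6960.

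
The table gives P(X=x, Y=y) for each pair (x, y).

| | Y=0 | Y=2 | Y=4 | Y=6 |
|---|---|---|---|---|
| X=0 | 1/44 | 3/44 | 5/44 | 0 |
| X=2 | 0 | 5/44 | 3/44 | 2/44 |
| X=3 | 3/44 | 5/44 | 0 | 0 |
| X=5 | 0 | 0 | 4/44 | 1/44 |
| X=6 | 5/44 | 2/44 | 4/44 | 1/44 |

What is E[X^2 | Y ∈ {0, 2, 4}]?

15

P(Y ∈ {0, 2, 4}) = 10/11.
Summing X^2·P(X=x,Y=y) over the conditioning event gives 150/11.
E[X^2 | Y ∈ {0, 2, 4}] = (150/11) / (10/11) = 15.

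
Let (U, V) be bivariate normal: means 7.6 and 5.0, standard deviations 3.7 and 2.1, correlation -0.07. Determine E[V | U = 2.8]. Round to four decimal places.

For a bivariate normal, E[V | U=x] = μ_V + ρ·(σ_V/σ_U)·(x − μ_U).
E[V | U=2.8] = 5.0 + (-0.07)·(2.1/3.7)·(2.8 − (7.6)) = 5.0 + (-0.03973)·(-4.8) = 5.1907.

5.1907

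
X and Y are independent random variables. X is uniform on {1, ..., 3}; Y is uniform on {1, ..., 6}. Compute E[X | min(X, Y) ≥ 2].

5/2

P(min(X, Y) ≥ 2) = 5/9.
Summing X·P(x,y) over outcomes with min(X, Y) ≥ 2 gives 25/18.
E[X | min(X, Y) ≥ 2] = (25/18) / (5/9) = 5/2.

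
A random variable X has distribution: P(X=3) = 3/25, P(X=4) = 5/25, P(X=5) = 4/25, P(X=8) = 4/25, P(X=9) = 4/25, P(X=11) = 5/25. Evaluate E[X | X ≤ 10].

117/20

P(X ≤ 10) = 4/5.
Σ over the event: 3·3/25 + 4·1/5 + 5·4/25 + 8·4/25 + 9·4/25 = 117/25.
E[X | X ≤ 10] = (117/25) / (4/5) = 117/20.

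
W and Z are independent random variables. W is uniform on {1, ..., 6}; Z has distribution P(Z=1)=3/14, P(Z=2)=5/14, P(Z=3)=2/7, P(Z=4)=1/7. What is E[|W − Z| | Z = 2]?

11/6

P(Z = 2) = 5/14.
Summing |W−Z|·P(x,y) over outcomes with Z = 2 gives 55/84.
E[|W − Z| | Z = 2] = (55/84) / (5/14) = 11/6.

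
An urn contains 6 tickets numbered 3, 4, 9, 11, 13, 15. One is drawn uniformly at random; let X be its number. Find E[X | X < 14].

8

P(X < 14) = 5/6.
Σ over the event: 3·1/6 + 4·1/6 + 9·1/6 + 11·1/6 + 13·1/6 = 20/3.
E[X | X < 14] = (20/3) / (5/6) = 8.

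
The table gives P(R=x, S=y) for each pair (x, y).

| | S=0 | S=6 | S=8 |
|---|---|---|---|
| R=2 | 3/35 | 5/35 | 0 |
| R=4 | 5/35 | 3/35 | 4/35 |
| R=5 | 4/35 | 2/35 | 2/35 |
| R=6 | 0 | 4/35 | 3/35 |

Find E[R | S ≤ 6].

51/13

P(S ≤ 6) = 26/35.
Σ R·P over the event = 2·(3/35) + 2·(5/35) + 4·(5/35) + 4·(3/35) + 5·(4/35) + 5·(2/35) + 6·(4/35) = 102/35.
E[R | S ≤ 6] = (102/35) / (26/35) = 51/13.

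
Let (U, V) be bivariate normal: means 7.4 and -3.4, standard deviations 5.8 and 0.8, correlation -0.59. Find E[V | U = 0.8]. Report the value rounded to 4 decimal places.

The regression of V on U has slope ρ·σ_V/σ_U and passes through (μ_U, μ_V).
E[V | U=0.8] = -3.4 + (-0.59)·(0.8/5.8)·(0.8 − (7.4)) = -3.4 + (-0.081379)·(-6.6) = -2.8629.

-2.8629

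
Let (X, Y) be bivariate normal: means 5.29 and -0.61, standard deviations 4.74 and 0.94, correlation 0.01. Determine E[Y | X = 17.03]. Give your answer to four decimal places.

-0.5867

The regression of Y on X has slope ρ·σ_Y/σ_X and passes through (μ_X, μ_Y).
E[Y | X=17.03] = -0.61 + (0.01)·(0.94/4.74)·(17.03 − (5.29)) = -0.61 + (0.0019831)·(11.74) = -0.5867.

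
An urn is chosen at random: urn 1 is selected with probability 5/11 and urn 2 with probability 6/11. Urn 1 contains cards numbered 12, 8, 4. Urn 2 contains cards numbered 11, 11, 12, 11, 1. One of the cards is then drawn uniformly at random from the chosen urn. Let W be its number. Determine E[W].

476/55

E[W | urn 1] = (12+8+4)/3 = 8.
E[W | urn 2] = (11+11+12+11+1)/5 = 46/5.
E[W] = (5/11)·(8) + (6/11)·(46/5) = 476/55.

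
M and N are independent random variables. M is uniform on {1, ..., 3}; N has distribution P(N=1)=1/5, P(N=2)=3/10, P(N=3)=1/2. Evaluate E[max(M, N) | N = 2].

P(N = 2) = 3/10.
Summing max(M,N)·P(x,y) over outcomes with N = 2 gives 7/10.
E[max(M, N) | N = 2] = (7/10) / (3/10) = 7/3.

7/3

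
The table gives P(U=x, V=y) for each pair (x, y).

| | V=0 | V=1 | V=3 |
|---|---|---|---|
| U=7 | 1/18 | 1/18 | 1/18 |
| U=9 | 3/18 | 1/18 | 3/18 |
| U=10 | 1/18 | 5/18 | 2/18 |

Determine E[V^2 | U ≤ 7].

P(U ≤ 7) = 1/6.
Σ V^2·P over the event = 0·(1/18) + 1·(1/18) + 9·(1/18) = 5/9.
E[V^2 | U ≤ 7] = (5/9) / (1/6) = 10/3.

10/3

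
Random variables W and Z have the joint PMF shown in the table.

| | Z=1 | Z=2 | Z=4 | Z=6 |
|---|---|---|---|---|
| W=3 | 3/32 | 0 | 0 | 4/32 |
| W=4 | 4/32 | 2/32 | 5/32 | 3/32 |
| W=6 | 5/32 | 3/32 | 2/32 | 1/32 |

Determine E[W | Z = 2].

26/5

P(Z = 2) = 5/32.
Summing W·P(W=x,Z=y) over the conditioning event gives 13/16.
E[W | Z = 2] = (13/16) / (5/32) = 26/5.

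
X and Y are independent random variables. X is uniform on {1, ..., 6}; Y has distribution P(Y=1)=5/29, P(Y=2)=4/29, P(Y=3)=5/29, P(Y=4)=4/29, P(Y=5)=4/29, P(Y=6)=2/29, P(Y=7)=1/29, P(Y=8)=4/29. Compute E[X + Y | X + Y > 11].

P(X + Y > 11) = 8/87.
Summing (X+Y)·P(x,y) over outcomes with X + Y > 11 gives 205/174.
E[X + Y | X + Y > 11] = (205/174) / (8/87) = 205/16.

205/16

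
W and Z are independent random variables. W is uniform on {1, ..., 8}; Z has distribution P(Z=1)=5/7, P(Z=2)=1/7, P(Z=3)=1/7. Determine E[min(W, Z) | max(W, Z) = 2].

8/7

P(max(W, Z) = 2) = 1/8.
Summing min(W,Z)·P(x,y) over outcomes with max(W, Z) = 2 gives 1/7.
E[min(W, Z) | max(W, Z) = 2] = (1/7) / (1/8) = 8/7.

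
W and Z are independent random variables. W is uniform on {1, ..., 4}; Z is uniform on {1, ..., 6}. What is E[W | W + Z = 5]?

Outcomes with W + Z = 5: (1,4), (2,3), (3,2), (4,1), each with probability 1/24.
E[W | W + Z = 5] = (1 + 2 + 3 + 4) / 4 = 5/2.

5/2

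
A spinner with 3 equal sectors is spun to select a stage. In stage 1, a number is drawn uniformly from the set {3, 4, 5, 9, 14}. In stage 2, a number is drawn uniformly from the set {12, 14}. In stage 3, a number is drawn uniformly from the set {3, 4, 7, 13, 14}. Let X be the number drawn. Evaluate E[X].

E[X | stage 1] = (3+4+5+9+14)/5 = 7.
E[X | stage 2] = (12+14)/2 = 13.
E[X | stage 3] = (3+4+7+13+14)/5 = 41/5.
E[X] = (1/3)·(7) + (1/3)·(13) + (1/3)·(41/5) = 47/5.

47/5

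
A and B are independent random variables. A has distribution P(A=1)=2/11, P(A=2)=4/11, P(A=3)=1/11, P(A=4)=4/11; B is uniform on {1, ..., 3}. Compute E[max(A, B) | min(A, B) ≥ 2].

29/9

P(min(A, B) ≥ 2) = 6/11.
Summing max(A,B)·P(x,y) over outcomes with min(A, B) ≥ 2 gives 58/33.
E[max(A, B) | min(A, B) ≥ 2] = (58/33) / (6/11) = 29/9.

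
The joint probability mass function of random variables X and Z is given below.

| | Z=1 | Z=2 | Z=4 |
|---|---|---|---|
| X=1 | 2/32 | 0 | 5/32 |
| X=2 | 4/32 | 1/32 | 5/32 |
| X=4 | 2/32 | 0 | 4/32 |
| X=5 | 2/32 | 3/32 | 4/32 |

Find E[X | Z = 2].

17/4

P(Z = 2) = 1/8.
Σ X·P over the event = 2·(1/32) + 5·(3/32) = 17/32.
E[X | Z = 2] = (17/32) / (1/8) = 17/4.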